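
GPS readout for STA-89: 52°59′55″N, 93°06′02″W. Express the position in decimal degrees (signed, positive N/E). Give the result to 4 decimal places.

+52.9986°, -93.1006°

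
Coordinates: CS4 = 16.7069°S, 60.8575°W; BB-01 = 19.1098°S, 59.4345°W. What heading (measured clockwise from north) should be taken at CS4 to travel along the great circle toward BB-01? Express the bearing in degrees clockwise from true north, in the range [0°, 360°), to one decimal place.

Δλ = 1.4230°
y = sin Δλ · cos φ₂ = 0.023465
x = cos φ₁ sin φ₂ − sin φ₁ cos φ₂ cos Δλ = -0.042010
θ = atan2(y, x) = 150.8141° → 150.8141° (mod 360°)

150.8°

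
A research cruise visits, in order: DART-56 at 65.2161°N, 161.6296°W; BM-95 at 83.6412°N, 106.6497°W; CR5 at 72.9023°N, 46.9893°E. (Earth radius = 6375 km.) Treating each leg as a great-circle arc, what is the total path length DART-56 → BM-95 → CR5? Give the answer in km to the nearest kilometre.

DART-56→BM-95: c = 0.379222 rad, d = 2417.54 km
BM-95→CR5: c = 0.400802 rad, d = 2555.11 km
Total = 2417.54 + 2555.11 = 4972.65 km

4973 km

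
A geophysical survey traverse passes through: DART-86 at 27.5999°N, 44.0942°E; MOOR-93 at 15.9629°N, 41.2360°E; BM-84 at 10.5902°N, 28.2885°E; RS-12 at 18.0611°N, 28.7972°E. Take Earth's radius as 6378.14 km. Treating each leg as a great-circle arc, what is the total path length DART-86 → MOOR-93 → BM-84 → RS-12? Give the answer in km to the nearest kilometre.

DART-86→MOOR-93: c = 0.208293 rad, d = 1328.52 km
MOOR-93→BM-84: c = 0.238983 rad, d = 1524.27 km
BM-84→RS-12: c = 0.130675 rad, d = 833.46 km
Total = 1328.52 + 1524.27 + 833.46 = 3686.25 km

3686 km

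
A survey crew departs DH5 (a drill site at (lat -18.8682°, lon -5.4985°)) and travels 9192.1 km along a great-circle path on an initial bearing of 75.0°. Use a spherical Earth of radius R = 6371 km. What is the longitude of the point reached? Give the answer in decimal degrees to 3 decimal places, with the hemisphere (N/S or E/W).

δ = d/R = 9192.1/6371 = 1.442803 rad
φ₂ = arcsin(sin φ₁ cos δ + cos φ₁ sin δ cos θ)
   = arcsin(-0.32339·0.12764 + 0.94626·0.99182·0.25882) = 11.63224°
λ₂ = λ₁ + atan2(sin θ sin δ cos φ₁, cos δ − sin φ₁ sin φ₂) = 72.49201°

72.492°E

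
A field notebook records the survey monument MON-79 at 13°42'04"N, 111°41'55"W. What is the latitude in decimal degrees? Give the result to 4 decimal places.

13.7011°N

13° + 42′/60 + 4″/3600 = 13 + 0.70000 + 0.00111 = 13.7011°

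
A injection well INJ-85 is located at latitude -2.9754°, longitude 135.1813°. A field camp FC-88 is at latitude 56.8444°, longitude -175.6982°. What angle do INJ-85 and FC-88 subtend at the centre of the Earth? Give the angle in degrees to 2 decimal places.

71.70°

Δφ = 59.8198°,  Δλ = 49.1205°
a = sin²(Δφ/2) + cos φ₁ cos φ₂ sin²(Δλ/2) = 0.343000
c = 2·arcsin(√a) = 1.251392 rad = 71.6995°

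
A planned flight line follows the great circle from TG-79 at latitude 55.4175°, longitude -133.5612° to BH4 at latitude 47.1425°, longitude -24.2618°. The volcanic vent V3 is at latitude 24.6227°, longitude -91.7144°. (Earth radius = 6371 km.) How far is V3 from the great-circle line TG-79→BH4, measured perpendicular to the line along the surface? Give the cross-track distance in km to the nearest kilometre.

4499 km

δ₁₃ = central angle TG-79→V3 = 0.756277 rad  (haversine)
θ₁₃ = bearing TG-79→V3 = 117.896°,  θ₁₂ = bearing TG-79→BH4 = 46.880°
dₓₜ = R·arcsin(sin δ₁₃ · sin(θ₁₃ − θ₁₂)) = 6371·arcsin(0.68622·sin(71.016°)) = 4498.763 km
|dₓₜ| = 4498.763 km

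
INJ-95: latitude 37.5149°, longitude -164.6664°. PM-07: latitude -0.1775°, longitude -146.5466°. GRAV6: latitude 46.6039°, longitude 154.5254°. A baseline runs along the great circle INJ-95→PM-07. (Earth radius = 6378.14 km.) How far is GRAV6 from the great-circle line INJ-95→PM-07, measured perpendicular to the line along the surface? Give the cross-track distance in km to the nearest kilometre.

δ₁₃ = central angle INJ-95→GRAV6 = 0.545310 rad  (haversine)
θ₁₃ = bearing INJ-95→GRAV6 = 300.043°,  θ₁₂ = bearing INJ-95→PM-07 = 151.849°
dₓₜ = R·arcsin(sin δ₁₃ · sin(θ₁₃ − θ₁₂)) = 6378.14·arcsin(0.51868·sin(148.193°)) = 1766.103 km
|dₓₜ| = 1766.103 km

1766 km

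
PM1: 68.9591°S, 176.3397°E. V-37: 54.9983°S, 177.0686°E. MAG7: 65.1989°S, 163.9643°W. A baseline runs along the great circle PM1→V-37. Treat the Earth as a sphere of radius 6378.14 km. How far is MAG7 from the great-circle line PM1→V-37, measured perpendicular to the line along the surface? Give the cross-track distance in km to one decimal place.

896.0 km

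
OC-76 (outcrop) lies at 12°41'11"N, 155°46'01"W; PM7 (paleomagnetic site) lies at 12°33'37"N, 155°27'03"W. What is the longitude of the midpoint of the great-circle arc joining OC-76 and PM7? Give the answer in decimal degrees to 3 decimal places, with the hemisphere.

155.609°W

OC-76: φ = +12.68639°, λ = -155.76694°
PM7: φ = +12.56028°, λ = -155.45083°
Bx = cos φ₂ cos Δλ = 0.976053,  By = cos φ₂ sin Δλ = 0.005385
φₘ = atan2(sin φ₁ + sin φ₂, √((cos φ₁ + Bx)² + By²)) = 12.62338°
λₘ = λ₁ + atan2(By, cos φ₁ + Bx) = -155.60885°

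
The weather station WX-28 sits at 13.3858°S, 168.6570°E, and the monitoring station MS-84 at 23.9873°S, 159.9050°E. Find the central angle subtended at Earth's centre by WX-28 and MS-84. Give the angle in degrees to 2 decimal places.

Δφ = -10.6015°,  Δλ = -8.7520°
a = sin²(Δφ/2) + cos φ₁ cos φ₂ sin²(Δλ/2) = 0.013709
c = 2·arcsin(√a) = 0.234712 rad = 13.4480°

13.45°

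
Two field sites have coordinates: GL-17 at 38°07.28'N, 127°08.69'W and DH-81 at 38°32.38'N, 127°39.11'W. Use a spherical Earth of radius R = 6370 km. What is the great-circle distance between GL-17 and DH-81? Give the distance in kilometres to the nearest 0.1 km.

64.2 km

GL-17: φ = +38.12133°, λ = -127.14483°
DH-81: φ = +38.53967°, λ = -127.65183°
Δφ = 0.4183°,  Δλ = -0.5070°
a = sin²(Δφ/2) + cos φ₁ cos φ₂ sin²(Δλ/2) = 0.000025
c = 2·arcsin(√a) = 0.010074 rad = 0.5772°
d = R·c = 6370 × 0.010074 = 64.2 km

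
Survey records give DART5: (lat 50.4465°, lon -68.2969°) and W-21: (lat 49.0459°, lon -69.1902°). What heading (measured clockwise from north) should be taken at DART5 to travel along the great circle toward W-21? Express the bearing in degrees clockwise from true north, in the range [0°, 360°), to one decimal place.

202.7°

Δλ = -0.8933°
y = sin Δλ · cos φ₂ = -0.010219
x = cos φ₁ sin φ₂ − sin φ₁ cos φ₂ cos Δλ = -0.024381
θ = atan2(y, x) = -157.2602° → 202.7398° (mod 360°)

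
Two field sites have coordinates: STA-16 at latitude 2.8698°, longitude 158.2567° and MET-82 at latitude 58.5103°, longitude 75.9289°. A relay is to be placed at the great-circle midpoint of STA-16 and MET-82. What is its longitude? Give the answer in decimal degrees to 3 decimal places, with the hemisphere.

132.407°E

Bx = cos φ₂ cos Δλ = 0.069736,  By = cos φ₂ sin Δλ = -0.517669
φₘ = atan2(sin φ₁ + sin φ₂, √((cos φ₁ + Bx)² + By²)) = 37.24913°
λₘ = λ₁ + atan2(By, cos φ₁ + Bx) = 132.40695°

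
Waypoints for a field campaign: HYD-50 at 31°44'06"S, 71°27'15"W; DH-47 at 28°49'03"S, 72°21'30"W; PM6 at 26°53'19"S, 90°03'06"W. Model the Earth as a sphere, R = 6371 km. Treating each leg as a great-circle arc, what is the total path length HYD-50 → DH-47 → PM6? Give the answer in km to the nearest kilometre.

HYD-50: φ = -31.73500°, λ = -71.45417°
DH-47: φ = -28.81750°, λ = -72.35833°
PM6: φ = -26.88861°, λ = -90.05167°
HYD-50→DH-47: c = 0.052711 rad, d = 335.82 km
DH-47→PM6: c = 0.274839 rad, d = 1751.00 km
Total = 335.82 + 1751.00 = 2086.82 km

2087 km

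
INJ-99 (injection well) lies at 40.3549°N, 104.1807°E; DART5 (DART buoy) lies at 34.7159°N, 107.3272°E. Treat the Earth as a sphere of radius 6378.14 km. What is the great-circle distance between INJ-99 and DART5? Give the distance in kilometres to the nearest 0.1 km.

Δφ = -5.6390°,  Δλ = 3.1465°
a = sin²(Δφ/2) + cos φ₁ cos φ₂ sin²(Δλ/2) = 0.002892
c = 2·arcsin(√a) = 0.107603 rad = 6.1652°
d = R·c = 6378.14 × 0.107603 = 686.3 km

686.3 km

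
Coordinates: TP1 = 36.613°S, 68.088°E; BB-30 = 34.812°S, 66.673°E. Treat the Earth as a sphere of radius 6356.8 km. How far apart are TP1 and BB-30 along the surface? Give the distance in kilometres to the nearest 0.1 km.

Δφ = 1.8010°,  Δλ = -1.4150°
a = sin²(Δφ/2) + cos φ₁ cos φ₂ sin²(Δλ/2) = 0.000347
c = 2·arcsin(√a) = 0.037284 rad = 2.1362°
d = R·c = 6356.8 × 0.037284 = 237.0 km

237.0 km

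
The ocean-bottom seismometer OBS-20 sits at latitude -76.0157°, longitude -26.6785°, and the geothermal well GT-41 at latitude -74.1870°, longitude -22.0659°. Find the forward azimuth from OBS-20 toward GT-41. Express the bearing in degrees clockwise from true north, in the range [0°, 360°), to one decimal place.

35.2°

Δλ = 4.6126°
y = sin Δλ · cos φ₂ = 0.021914
x = cos φ₁ sin φ₂ − sin φ₁ cos φ₂ cos Δλ = 0.031055
θ = atan2(y, x) = 35.2085° → 35.2085° (mod 360°)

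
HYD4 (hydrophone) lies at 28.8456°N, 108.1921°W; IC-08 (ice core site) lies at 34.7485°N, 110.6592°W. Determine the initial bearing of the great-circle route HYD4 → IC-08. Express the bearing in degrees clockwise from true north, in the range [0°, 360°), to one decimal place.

Δλ = -2.4671°
y = sin Δλ · cos φ₂ = -0.035369
x = cos φ₁ sin φ₂ − sin φ₁ cos φ₂ cos Δλ = 0.103210
θ = atan2(y, x) = -18.9160° → 341.0840° (mod 360°)

341.1°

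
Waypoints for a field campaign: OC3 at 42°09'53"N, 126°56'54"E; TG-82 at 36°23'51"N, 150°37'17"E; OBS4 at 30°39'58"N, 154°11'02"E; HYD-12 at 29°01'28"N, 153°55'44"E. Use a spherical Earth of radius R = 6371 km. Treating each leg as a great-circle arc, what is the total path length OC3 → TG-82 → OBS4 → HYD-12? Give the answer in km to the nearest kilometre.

OC3: φ = +42.16472°, λ = +126.94833°
TG-82: φ = +36.39750°, λ = +150.62139°
OBS4: φ = +30.66611°, λ = +154.18389°
HYD-12: φ = +29.02444°, λ = +153.92889°
OC3→TG-82: c = 0.334015 rad, d = 2128.01 km
TG-82→OBS4: c = 0.112637 rad, d = 717.61 km
OBS4→HYD-12: c = 0.028911 rad, d = 184.19 km
Total = 2128.01 + 717.61 + 184.19 = 3029.82 km

3030 km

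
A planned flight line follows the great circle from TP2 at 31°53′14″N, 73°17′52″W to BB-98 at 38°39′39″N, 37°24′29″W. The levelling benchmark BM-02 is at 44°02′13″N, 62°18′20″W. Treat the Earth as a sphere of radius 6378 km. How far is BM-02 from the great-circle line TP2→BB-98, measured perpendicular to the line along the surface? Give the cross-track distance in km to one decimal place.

TP2: φ = +31.88722°, λ = -73.29778°
BB-98: φ = +38.66083°, λ = -37.40806°
BM-02: φ = +44.03694°, λ = -62.30556°
δ₁₃ = central angle TP2→BM-02 = 0.259953 rad  (haversine)
θ₁₃ = bearing TP2→BM-02 = 32.228°,  θ₁₂ = bearing TP2→BB-98 = 66.793°
dₓₜ = R·arcsin(sin δ₁₃ · sin(θ₁₃ − θ₁₂)) = 6378·arcsin(0.25704·sin(-34.565°)) = -933.416 km
|dₓₜ| = 933.416 km

933.4 km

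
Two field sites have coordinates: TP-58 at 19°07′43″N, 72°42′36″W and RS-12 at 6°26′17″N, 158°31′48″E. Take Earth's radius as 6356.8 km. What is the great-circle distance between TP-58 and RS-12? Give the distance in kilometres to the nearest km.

TP-58: φ = +19.12861°, λ = -72.71000°
RS-12: φ = +6.43806°, λ = +158.53000°
Δφ = -12.6906°,  Δλ = -128.7600°
a = sin²(Δφ/2) + cos φ₁ cos φ₂ sin²(Δλ/2) = 0.775509
c = 2·arcsin(√a) = 2.154380 rad = 123.4369°
d = R·c = 6356.8 × 2.154380 = 13695.0 km

13695 km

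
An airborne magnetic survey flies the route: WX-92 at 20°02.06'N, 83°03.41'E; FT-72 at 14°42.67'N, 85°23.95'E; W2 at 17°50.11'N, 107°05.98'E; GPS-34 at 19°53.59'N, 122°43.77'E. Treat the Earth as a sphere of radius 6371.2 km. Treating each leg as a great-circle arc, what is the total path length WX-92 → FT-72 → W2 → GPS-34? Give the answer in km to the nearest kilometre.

WX-92: φ = +20.03433°, λ = +83.05683°
FT-72: φ = +14.71117°, λ = +85.39917°
W2: φ = +17.83517°, λ = +107.09967°
GPS-34: φ = +19.89317°, λ = +122.72950°
WX-92→FT-72: c = 0.100760 rad, d = 641.96 km
FT-72→W2: c = 0.367410 rad, d = 2340.84 km
W2→GPS-34: c = 0.260525 rad, d = 1659.86 km
Total = 641.96 + 2340.84 + 1659.86 = 4642.66 km

4643 km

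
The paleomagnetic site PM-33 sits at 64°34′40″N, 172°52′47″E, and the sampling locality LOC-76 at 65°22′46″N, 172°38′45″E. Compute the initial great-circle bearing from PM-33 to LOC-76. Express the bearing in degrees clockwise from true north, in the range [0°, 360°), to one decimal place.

PM-33: φ = +64.57778°, λ = +172.87972°
LOC-76: φ = +65.37944°, λ = +172.64583°
Δλ = -0.2339°
y = sin Δλ · cos φ₂ = -0.001701
x = cos φ₁ sin φ₂ − sin φ₁ cos φ₂ cos Δλ = 0.013994
θ = atan2(y, x) = -6.9288° → 353.0712° (mod 360°)

353.1°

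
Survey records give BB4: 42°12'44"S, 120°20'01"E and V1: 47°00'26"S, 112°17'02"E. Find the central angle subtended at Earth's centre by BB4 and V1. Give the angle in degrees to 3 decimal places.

7.465°

BB4: φ = -42.21222°, λ = +120.33361°
V1: φ = -47.00722°, λ = +112.28389°
Δφ = -4.7950°,  Δλ = -8.0497°
a = sin²(Δφ/2) + cos φ₁ cos φ₂ sin²(Δλ/2) = 0.004238
c = 2·arcsin(√a) = 0.130294 rad = 7.4653°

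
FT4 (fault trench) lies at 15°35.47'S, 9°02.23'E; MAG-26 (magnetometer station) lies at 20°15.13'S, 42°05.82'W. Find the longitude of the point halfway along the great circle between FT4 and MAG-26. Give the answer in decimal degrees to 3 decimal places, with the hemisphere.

FT4: φ = -15.59117°, λ = +9.03717°
MAG-26: φ = -20.25217°, λ = -42.09700°
Bx = cos φ₂ cos Δλ = 0.588706,  By = cos φ₂ sin Δλ = -0.730482
φₘ = atan2(sin φ₁ + sin φ₂, √((cos φ₁ + Bx)² + By²)) = -19.72313°
λₘ = λ₁ + atan2(By, cos φ₁ + Bx) = -16.16914°

16.169°W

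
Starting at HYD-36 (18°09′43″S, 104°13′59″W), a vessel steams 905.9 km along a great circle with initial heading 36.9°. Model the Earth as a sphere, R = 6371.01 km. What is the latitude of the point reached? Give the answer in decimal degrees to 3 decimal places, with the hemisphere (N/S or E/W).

11.588°S

HYD-36: φ = -18.16194°, λ = -104.23306°
δ = d/R = 905.9/6371.01 = 0.142191 rad
φ₂ = arcsin(sin φ₁ cos δ + cos φ₁ sin δ cos θ)
   = arcsin(-0.31170·0.98991 + 0.95018·0.14171·0.79968) = -11.58836°
λ₂ = λ₁ + atan2(sin θ sin δ cos φ₁, cos δ − sin φ₁ sin φ₂) = -99.25021°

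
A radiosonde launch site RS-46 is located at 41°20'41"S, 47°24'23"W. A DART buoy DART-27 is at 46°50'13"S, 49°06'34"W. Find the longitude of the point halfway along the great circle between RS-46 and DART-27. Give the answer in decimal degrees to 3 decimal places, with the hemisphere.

48.218°W

RS-46: φ = -41.34472°, λ = -47.40639°
DART-27: φ = -46.83694°, λ = -49.10944°
Bx = cos φ₂ cos Δλ = 0.683775,  By = cos φ₂ sin Δλ = -0.020330
φₘ = atan2(sin φ₁ + sin φ₂, √((cos φ₁ + Bx)² + By²)) = -44.09399°
λₘ = λ₁ + atan2(By, cos φ₁ + Bx) = -48.21835°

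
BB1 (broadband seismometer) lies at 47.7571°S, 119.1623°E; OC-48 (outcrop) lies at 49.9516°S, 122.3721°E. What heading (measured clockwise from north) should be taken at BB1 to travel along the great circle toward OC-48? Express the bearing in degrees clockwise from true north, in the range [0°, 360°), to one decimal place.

137.3°

Δλ = 3.2098°
y = sin Δλ · cos φ₂ = 0.036027
x = cos φ₁ sin φ₂ − sin φ₁ cos φ₂ cos Δλ = -0.039039
θ = atan2(y, x) = 137.2976° → 137.2976° (mod 360°)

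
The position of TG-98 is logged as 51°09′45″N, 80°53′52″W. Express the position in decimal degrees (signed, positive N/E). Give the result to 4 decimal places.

+51.1625°, -80.8978°

lat: 51.1625° N → +51.1625°
lon: 80.8978° W → -80.8978°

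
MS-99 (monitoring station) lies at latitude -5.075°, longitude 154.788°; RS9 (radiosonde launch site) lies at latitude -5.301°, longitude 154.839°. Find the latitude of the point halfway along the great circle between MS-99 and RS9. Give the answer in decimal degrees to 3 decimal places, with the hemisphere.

5.188°S

Bx = cos φ₂ cos Δλ = 0.995723,  By = cos φ₂ sin Δλ = 0.000886
φₘ = atan2(sin φ₁ + sin φ₂, √((cos φ₁ + Bx)² + By²)) = -5.18800°
λₘ = λ₁ + atan2(By, cos φ₁ + Bx) = 154.81350°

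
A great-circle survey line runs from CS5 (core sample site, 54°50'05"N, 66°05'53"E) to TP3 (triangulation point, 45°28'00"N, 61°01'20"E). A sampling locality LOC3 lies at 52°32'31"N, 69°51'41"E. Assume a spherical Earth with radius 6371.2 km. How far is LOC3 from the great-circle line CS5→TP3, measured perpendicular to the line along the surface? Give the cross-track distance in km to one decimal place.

CS5: φ = +54.83472°, λ = +66.09806°
TP3: φ = +45.46667°, λ = +61.02222°
LOC3: φ = +52.54194°, λ = +69.86139°
δ₁₃ = central angle CS5→LOC3 = 0.055790 rad  (haversine)
θ₁₃ = bearing CS5→LOC3 = 134.285°,  θ₁₂ = bearing CS5→TP3 = 201.133°
dₓₜ = R·arcsin(sin δ₁₃ · sin(θ₁₃ − θ₁₂)) = 6371.2·arcsin(0.05576·sin(-66.848°)) = -326.798 km
|dₓₜ| = 326.798 km

326.8 km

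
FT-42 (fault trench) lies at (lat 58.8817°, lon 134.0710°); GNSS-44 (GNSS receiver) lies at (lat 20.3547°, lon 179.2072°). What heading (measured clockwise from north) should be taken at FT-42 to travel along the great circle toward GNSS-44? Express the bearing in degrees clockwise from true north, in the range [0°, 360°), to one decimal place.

120.2°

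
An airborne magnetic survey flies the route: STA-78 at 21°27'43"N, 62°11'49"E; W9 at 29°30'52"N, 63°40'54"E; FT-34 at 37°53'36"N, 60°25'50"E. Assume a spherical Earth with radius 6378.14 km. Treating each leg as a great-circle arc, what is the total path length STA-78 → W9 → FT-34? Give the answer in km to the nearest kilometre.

1889 km

STA-78: φ = +21.46194°, λ = +62.19694°
W9: φ = +29.51444°, λ = +63.68167°
FT-34: φ = +37.89333°, λ = +60.43056°
STA-78→W9: c = 0.142471 rad, d = 908.70 km
W9→FT-34: c = 0.153638 rad, d = 979.93 km
Total = 908.70 + 979.93 = 1888.62 km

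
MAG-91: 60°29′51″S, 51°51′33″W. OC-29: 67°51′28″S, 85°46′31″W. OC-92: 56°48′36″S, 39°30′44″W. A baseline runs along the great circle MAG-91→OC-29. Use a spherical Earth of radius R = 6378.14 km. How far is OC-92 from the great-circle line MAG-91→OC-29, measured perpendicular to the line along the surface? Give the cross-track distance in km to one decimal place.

MAG-91: φ = -60.49750°, λ = -51.85917°
OC-29: φ = -67.85778°, λ = -85.77528°
OC-92: φ = -56.81000°, λ = -39.51222°
δ₁₃ = central angle MAG-91→OC-92 = 0.128974 rad  (haversine)
θ₁₃ = bearing MAG-91→OC-92 = 65.520°,  θ₁₂ = bearing MAG-91→OC-29 = 228.829°
dₓₜ = R·arcsin(sin δ₁₃ · sin(θ₁₃ − θ₁₂)) = 6378.14·arcsin(0.12862·sin(-163.309°)) = -235.666 km
|dₓₜ| = 235.666 km

235.7 km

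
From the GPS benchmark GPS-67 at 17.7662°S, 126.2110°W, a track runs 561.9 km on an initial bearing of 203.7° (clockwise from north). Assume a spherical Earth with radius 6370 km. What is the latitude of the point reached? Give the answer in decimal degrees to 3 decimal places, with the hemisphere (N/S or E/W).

22.381°S

δ = d/R = 561.9/6370 = 0.088210 rad
φ₂ = arcsin(sin φ₁ cos δ + cos φ₁ sin δ cos θ)
   = arcsin(-0.30513·0.99611 + 0.95231·0.08810·-0.91566) = -22.38116°
λ₂ = λ₁ + atan2(sin θ sin δ cos φ₁, cos δ − sin φ₁ sin φ₂) = -128.40566°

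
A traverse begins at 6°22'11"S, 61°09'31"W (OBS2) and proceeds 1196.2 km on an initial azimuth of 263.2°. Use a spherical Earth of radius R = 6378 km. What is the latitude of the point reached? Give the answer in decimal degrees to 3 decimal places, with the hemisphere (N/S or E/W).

7.524°S

OBS2: φ = -6.36972°, λ = -61.15861°
δ = d/R = 1196.2/6378 = 0.187551 rad
φ₂ = arcsin(sin φ₁ cos δ + cos φ₁ sin δ cos θ)
   = arcsin(-0.11094·0.98246 + 0.99383·0.18645·-0.11840) = -7.52384°
λ₂ = λ₁ + atan2(sin θ sin δ cos φ₁, cos δ − sin φ₁ sin φ₂) = -71.92177°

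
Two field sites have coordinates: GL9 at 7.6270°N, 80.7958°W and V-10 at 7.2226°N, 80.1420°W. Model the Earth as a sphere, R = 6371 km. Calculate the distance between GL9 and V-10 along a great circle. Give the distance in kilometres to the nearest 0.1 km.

Δφ = -0.4044°,  Δλ = 0.6538°
a = sin²(Δφ/2) + cos φ₁ cos φ₂ sin²(Δλ/2) = 0.000044
c = 2·arcsin(√a) = 0.013336 rad = 0.7641°
d = R·c = 6371 × 0.013336 = 85.0 km

85.0 km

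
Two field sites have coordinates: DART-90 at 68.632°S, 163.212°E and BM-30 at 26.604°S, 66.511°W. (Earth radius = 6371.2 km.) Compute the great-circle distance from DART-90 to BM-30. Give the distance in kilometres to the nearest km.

Δφ = 42.0280°,  Δλ = 130.2770°
a = sin²(Δφ/2) + cos φ₁ cos φ₂ sin²(Δλ/2) = 0.396787
c = 2·arcsin(√a) = 1.362875 rad = 78.0870°
d = R·c = 6371.2 × 1.362875 = 8683.1 km

8683 km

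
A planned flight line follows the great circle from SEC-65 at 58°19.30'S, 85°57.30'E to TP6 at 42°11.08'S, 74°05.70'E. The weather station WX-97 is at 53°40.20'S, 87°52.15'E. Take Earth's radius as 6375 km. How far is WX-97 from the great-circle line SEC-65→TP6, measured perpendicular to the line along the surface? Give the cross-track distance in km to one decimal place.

SEC-65: φ = -58.32167°, λ = +85.95500°
TP6: φ = -42.18467°, λ = +74.09500°
WX-97: φ = -53.67000°, λ = +87.86917°
δ₁₃ = central angle SEC-65→WX-97 = 0.083300 rad  (haversine)
θ₁₃ = bearing SEC-65→WX-97 = 13.759°,  θ₁₂ = bearing SEC-65→TP6 = 330.066°
dₓₜ = R·arcsin(sin δ₁₃ · sin(θ₁₃ − θ₁₂)) = 6375·arcsin(0.08320·sin(-316.307°)) = 366.614 km
|dₓₜ| = 366.614 km

366.6 km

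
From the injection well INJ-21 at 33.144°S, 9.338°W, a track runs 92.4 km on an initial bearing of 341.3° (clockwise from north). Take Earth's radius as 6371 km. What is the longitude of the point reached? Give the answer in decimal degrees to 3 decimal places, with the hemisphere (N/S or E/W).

δ = d/R = 92.4/6371 = 0.014503 rad
φ₂ = arcsin(sin φ₁ cos δ + cos φ₁ sin δ cos θ)
   = arcsin(-0.54675·0.99989 + 0.83730·0.01450·0.94721) = -32.35650°
λ₂ = λ₁ + atan2(sin θ sin δ cos φ₁, cos δ − sin φ₁ sin φ₂) = -9.65338°

9.653°W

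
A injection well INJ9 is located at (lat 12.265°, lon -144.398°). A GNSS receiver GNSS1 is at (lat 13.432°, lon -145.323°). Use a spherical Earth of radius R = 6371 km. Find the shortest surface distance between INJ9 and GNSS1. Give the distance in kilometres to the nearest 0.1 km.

164.0 km

Δφ = 1.1670°,  Δλ = -0.9250°
a = sin²(Δφ/2) + cos φ₁ cos φ₂ sin²(Δλ/2) = 0.000166
c = 2·arcsin(√a) = 0.025741 rad = 1.4748°
d = R·c = 6371 × 0.025741 = 164.0 km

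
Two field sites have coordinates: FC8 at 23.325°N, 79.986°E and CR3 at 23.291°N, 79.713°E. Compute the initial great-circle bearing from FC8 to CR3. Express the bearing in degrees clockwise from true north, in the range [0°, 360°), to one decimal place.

Δλ = -0.2730°
y = sin Δλ · cos φ₂ = -0.004376
x = cos φ₁ sin φ₂ − sin φ₁ cos φ₂ cos Δλ = -0.000589
θ = atan2(y, x) = -97.6687° → 262.3313° (mod 360°)

262.3°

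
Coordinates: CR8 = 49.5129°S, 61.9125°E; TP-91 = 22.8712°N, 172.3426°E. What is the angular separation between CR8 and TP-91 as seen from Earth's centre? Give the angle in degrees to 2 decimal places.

Δφ = 72.3841°,  Δλ = 110.4301°
a = sin²(Δφ/2) + cos φ₁ cos φ₂ sin²(Δλ/2) = 0.752209
c = 2·arcsin(√a) = 2.099504 rad = 120.2927°

120.29°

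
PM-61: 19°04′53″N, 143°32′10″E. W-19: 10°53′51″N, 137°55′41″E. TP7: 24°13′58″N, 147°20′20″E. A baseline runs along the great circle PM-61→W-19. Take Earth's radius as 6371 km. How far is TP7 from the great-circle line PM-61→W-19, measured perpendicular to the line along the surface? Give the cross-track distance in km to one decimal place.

PM-61: φ = +19.08139°, λ = +143.53611°
W-19: φ = +10.89750°, λ = +137.92806°
TP7: φ = +24.23278°, λ = +147.33889°
δ₁₃ = central angle PM-61→TP7 = 0.109017 rad  (haversine)
θ₁₃ = bearing PM-61→TP7 = 33.770°,  θ₁₂ = bearing PM-61→W-19 = 214.273°
dₓₜ = R·arcsin(sin δ₁₃ · sin(θ₁₃ − θ₁₂)) = 6371·arcsin(0.10880·sin(-180.503°)) = 6.089 km
|dₓₜ| = 6.089 km

6.1 km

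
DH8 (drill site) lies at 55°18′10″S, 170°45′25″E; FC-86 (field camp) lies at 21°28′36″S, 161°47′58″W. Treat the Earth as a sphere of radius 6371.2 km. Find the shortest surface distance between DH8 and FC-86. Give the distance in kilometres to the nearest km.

4397 km

DH8: φ = -55.30278°, λ = +170.75694°
FC-86: φ = -21.47667°, λ = -161.79944°
Δφ = 33.8261°,  Δλ = 27.4436°
a = sin²(Δφ/2) + cos φ₁ cos φ₂ sin²(Δλ/2) = 0.114440
c = 2·arcsin(√a) = 0.690199 rad = 39.5455°
d = R·c = 6371.2 × 0.690199 = 4397.4 km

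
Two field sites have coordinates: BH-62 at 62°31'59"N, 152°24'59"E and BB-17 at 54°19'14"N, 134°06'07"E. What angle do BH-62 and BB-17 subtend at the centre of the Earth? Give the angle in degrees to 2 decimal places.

BH-62: φ = +62.53306°, λ = +152.41639°
BB-17: φ = +54.32056°, λ = +134.10194°
Δφ = -8.2125°,  Δλ = -18.3144°
a = sin²(Δφ/2) + cos φ₁ cos φ₂ sin²(Δλ/2) = 0.011941
c = 2·arcsin(√a) = 0.218985 rad = 12.5469°

12.55°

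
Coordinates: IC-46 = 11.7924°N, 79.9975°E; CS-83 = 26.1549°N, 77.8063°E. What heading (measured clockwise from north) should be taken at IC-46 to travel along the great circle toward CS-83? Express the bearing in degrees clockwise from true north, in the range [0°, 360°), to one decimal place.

352.1°

Δλ = -2.1912°
y = sin Δλ · cos φ₂ = -0.034319
x = cos φ₁ sin φ₂ − sin φ₁ cos φ₂ cos Δλ = 0.248190
θ = atan2(y, x) = -7.8729° → 352.1271° (mod 360°)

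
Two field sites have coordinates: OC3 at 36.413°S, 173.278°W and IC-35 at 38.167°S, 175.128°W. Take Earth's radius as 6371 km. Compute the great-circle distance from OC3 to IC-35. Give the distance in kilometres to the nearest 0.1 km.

254.6 km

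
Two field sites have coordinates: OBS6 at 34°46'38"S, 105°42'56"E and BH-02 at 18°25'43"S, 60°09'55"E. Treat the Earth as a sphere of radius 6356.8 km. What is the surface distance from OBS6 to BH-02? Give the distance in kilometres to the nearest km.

OBS6: φ = -34.77722°, λ = +105.71556°
BH-02: φ = -18.42861°, λ = +60.16528°
Δφ = 16.3486°,  Δλ = -45.5503°
a = sin²(Δφ/2) + cos φ₁ cos φ₂ sin²(Δλ/2) = 0.136994
c = 2·arcsin(√a) = 0.758293 rad = 43.4470°
d = R·c = 6356.8 × 0.758293 = 4820.3 km

4820 km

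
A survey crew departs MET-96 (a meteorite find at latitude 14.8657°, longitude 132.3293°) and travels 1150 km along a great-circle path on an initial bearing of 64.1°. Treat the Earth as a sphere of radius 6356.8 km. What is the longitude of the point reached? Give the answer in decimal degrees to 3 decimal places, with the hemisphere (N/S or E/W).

δ = d/R = 1150/6356.8 = 0.180909 rad
φ₂ = arcsin(sin φ₁ cos δ + cos φ₁ sin δ cos θ)
   = arcsin(0.25655·0.98368 + 0.96653·0.17992·0.43680) = 19.16731°
λ₂ = λ₁ + atan2(sin θ sin δ cos φ₁, cos δ − sin φ₁ sin φ₂) = 142.19565°

142.196°E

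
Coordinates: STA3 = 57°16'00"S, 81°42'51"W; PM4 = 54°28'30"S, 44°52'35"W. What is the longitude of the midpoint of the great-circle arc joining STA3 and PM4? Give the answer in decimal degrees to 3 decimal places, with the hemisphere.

62.609°W

STA3: φ = -57.26667°, λ = -81.71417°
PM4: φ = -54.47500°, λ = -44.87639°
Bx = cos φ₂ cos Δλ = 0.465042,  By = cos φ₂ sin Δλ = 0.348374
φₘ = atan2(sin φ₁ + sin φ₂, √((cos φ₁ + Bx)² + By²)) = -57.25422°
λₘ = λ₁ + atan2(By, cos φ₁ + Bx) = -62.60936°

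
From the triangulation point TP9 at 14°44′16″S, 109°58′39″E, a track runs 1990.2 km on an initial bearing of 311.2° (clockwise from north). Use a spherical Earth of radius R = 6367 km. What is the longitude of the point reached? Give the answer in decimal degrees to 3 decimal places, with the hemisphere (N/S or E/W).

TP9: φ = -14.73778°, λ = +109.97750°
δ = d/R = 1990.2/6367 = 0.312580 rad
φ₂ = arcsin(sin φ₁ cos δ + cos φ₁ sin δ cos θ)
   = arcsin(-0.25440·0.95154 + 0.96710·0.30752·0.65869) = -2.64661°
λ₂ = λ₁ + atan2(sin θ sin δ cos φ₁, cos δ − sin φ₁ sin φ₂) = 96.58468°

96.585°E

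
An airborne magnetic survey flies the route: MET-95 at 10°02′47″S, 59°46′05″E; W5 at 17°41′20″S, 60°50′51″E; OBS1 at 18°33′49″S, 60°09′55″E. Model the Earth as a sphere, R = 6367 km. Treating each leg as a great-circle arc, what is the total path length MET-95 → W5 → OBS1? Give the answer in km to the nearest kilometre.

MET-95: φ = -10.04639°, λ = +59.76806°
W5: φ = -17.68889°, λ = +60.84750°
OBS1: φ = -18.56361°, λ = +60.16528°
MET-95→W5: c = 0.134633 rad, d = 857.21 km
W5→OBS1: c = 0.019003 rad, d = 120.99 km
Total = 857.21 + 120.99 = 978.20 km

978 km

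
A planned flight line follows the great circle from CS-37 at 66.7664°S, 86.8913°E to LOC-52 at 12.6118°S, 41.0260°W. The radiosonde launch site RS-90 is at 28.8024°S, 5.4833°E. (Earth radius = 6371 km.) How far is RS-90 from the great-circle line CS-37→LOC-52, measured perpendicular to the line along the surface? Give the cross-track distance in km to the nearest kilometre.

3326 km

δ₁₃ = central angle CS-37→RS-90 = 1.053695 rad  (haversine)
θ₁₃ = bearing CS-37→RS-90 = 265.397°,  θ₁₂ = bearing CS-37→LOC-52 = 230.386°
dₓₜ = R·arcsin(sin δ₁₃ · sin(θ₁₃ − θ₁₂)) = 6371·arcsin(0.86926·sin(35.011°)) = 3326.413 km
|dₓₜ| = 3326.413 km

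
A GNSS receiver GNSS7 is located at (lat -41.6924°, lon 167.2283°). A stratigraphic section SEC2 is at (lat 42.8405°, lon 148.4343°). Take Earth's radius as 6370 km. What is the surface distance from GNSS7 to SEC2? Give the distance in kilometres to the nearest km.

9585 km

Δφ = 84.5329°,  Δλ = -18.7940°
a = sin²(Δφ/2) + cos φ₁ cos φ₂ sin²(Δλ/2) = 0.466959
c = 2·arcsin(√a) = 1.504667 rad = 86.2111°
d = R·c = 6370 × 1.504667 = 9584.7 km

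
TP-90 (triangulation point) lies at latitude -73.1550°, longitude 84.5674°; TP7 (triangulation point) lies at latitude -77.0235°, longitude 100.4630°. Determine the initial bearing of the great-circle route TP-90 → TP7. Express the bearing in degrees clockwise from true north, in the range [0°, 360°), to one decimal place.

Δλ = 15.8956°
y = sin Δλ · cos φ₂ = 0.061501
x = cos φ₁ sin φ₂ − sin φ₁ cos φ₂ cos Δλ = -0.075685
θ = atan2(y, x) = 140.9027° → 140.9027° (mod 360°)

140.9°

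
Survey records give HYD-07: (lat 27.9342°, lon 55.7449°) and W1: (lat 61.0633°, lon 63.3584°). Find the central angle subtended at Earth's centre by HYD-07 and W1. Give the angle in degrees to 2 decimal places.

Δφ = 33.1291°,  Δλ = 7.6135°
a = sin²(Δφ/2) + cos φ₁ cos φ₂ sin²(Δλ/2) = 0.083164
c = 2·arcsin(√a) = 0.585071 rad = 33.5221°

33.52°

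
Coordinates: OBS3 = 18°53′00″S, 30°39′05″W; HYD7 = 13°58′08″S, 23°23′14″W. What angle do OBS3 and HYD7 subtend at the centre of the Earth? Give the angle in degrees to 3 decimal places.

8.524°

OBS3: φ = -18.88333°, λ = -30.65139°
HYD7: φ = -13.96889°, λ = -23.38722°
Δφ = 4.9144°,  Δλ = 7.2642°
a = sin²(Δφ/2) + cos φ₁ cos φ₂ sin²(Δλ/2) = 0.005523
c = 2·arcsin(√a) = 0.148771 rad = 8.5239°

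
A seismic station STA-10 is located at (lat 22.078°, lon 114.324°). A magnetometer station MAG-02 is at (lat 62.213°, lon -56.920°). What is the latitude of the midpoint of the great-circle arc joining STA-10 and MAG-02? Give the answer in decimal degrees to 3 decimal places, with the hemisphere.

69.500°N

Bx = cos φ₂ cos Δλ = -0.460753,  By = cos φ₂ sin Δλ = -0.070966
φₘ = atan2(sin φ₁ + sin φ₂, √((cos φ₁ + Bx)² + By²)) = 69.50034°
λₘ = λ₁ + atan2(By, cos φ₁ + Bx) = 105.66363°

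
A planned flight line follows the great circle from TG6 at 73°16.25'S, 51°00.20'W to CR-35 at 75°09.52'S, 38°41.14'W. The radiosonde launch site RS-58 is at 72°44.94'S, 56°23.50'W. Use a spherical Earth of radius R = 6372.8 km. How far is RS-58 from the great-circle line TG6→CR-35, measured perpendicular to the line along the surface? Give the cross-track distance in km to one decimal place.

61.5 km

TG6: φ = -73.27083°, λ = -51.00333°
CR-35: φ = -75.15867°, λ = -38.68567°
RS-58: φ = -72.74900°, λ = -56.39167°
δ₁₃ = central angle TG6→RS-58 = 0.028938 rad  (haversine)
θ₁₃ = bearing TG6→RS-58 = 285.747°,  θ₁₂ = bearing TG6→CR-35 = 125.230°
dₓₜ = R·arcsin(sin δ₁₃ · sin(θ₁₃ − θ₁₂)) = 6372.8·arcsin(0.02893·sin(160.517°)) = 61.501 km
|dₓₜ| = 61.501 km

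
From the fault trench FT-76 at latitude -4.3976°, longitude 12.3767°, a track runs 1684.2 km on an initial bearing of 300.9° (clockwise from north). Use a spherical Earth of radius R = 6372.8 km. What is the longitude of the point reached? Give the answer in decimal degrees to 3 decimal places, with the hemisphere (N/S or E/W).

δ = d/R = 1684.2/6372.8 = 0.264279 rad
φ₂ = arcsin(sin φ₁ cos δ + cos φ₁ sin δ cos θ)
   = arcsin(-0.07668·0.96528 + 0.99706·0.26121·0.51354) = 3.42455°
λ₂ = λ₁ + atan2(sin θ sin δ cos φ₁, cos δ − sin φ₁ sin φ₂) = -0.59909°

0.599°W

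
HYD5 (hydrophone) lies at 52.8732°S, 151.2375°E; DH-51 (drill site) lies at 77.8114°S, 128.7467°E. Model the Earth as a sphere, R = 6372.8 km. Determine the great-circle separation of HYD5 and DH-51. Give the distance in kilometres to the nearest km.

2917 km

Δφ = -24.9382°,  Δλ = -22.4908°
a = sin²(Δφ/2) + cos φ₁ cos φ₂ sin²(Δλ/2) = 0.051465
c = 2·arcsin(√a) = 0.457701 rad = 26.2244°
d = R·c = 6372.8 × 0.457701 = 2916.8 km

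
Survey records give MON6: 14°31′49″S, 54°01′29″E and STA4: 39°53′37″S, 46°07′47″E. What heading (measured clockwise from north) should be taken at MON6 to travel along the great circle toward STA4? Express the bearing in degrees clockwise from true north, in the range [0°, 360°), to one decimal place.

MON6: φ = -14.53028°, λ = +54.02472°
STA4: φ = -39.89361°, λ = +46.12972°
Δλ = -7.8950°
y = sin Δλ · cos φ₂ = -0.105386
x = cos φ₁ sin φ₂ − sin φ₁ cos φ₂ cos Δλ = -0.430182
θ = atan2(y, x) = -166.2347° → 193.7653° (mod 360°)

193.8°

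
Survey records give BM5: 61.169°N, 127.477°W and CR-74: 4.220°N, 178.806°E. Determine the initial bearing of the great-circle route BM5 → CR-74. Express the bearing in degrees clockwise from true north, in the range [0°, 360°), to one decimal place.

Δλ = -53.7170°
y = sin Δλ · cos φ₂ = -0.803918
x = cos φ₁ sin φ₂ − sin φ₁ cos φ₂ cos Δλ = -0.481530
θ = atan2(y, x) = -120.9207° → 239.0793° (mod 360°)

239.1°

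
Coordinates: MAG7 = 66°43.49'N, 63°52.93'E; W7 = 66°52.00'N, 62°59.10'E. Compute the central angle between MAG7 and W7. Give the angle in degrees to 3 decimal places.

MAG7: φ = +66.72483°, λ = +63.88217°
W7: φ = +66.86667°, λ = +62.98500°
Δφ = 0.1418°,  Δλ = -0.8972°
a = sin²(Δφ/2) + cos φ₁ cos φ₂ sin²(Δλ/2) = 0.000011
c = 2·arcsin(√a) = 0.006648 rad = 0.3809°

0.381°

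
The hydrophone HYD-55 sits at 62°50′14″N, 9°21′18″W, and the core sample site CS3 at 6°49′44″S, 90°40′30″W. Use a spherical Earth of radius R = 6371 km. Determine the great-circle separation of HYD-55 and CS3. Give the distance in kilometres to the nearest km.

10246 km

HYD-55: φ = +62.83722°, λ = -9.35500°
CS3: φ = -6.82889°, λ = -90.67500°
Δφ = -69.6661°,  Δλ = -81.3200°
a = sin²(Δφ/2) + cos φ₁ cos φ₂ sin²(Δλ/2) = 0.518692
c = 2·arcsin(√a) = 1.608189 rad = 92.1424°
d = R·c = 6371 × 1.608189 = 10245.8 km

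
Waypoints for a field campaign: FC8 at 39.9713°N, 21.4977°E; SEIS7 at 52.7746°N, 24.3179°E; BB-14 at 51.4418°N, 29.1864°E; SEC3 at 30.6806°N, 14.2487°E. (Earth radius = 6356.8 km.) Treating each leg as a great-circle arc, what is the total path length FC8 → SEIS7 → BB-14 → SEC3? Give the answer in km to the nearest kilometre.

4409 km

FC8→SEIS7: c = 0.225980 rad, d = 1436.51 km
SEIS7→BB-14: c = 0.057121 rad, d = 363.11 km
BB-14→SEC3: c = 0.410427 rad, d = 2609.00 km
Total = 1436.51 + 363.11 + 2609.00 = 4408.62 km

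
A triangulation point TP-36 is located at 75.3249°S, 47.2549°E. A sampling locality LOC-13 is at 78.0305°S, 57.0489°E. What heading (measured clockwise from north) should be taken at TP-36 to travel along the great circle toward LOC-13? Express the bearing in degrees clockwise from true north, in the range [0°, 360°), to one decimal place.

144.9°

Δλ = 9.7940°
y = sin Δλ · cos φ₂ = 0.035279
x = cos φ₁ sin φ₂ − sin φ₁ cos φ₂ cos Δλ = -0.050128
θ = atan2(y, x) = 144.8633° → 144.8633° (mod 360°)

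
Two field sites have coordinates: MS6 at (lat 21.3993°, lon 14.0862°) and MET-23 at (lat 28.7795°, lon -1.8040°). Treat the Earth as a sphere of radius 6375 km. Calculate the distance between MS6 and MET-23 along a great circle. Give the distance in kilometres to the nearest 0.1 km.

Δφ = 7.3802°,  Δλ = -15.8902°
a = sin²(Δφ/2) + cos φ₁ cos φ₂ sin²(Δλ/2) = 0.019734
c = 2·arcsin(√a) = 0.281886 rad = 16.1509°
d = R·c = 6375 × 0.281886 = 1797.0 km

1797.0 km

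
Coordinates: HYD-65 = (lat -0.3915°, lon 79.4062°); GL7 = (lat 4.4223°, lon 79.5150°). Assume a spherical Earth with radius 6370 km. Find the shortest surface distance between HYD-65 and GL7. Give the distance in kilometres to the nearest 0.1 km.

535.3 km

Δφ = 4.8138°,  Δλ = 0.1088°
a = sin²(Δφ/2) + cos φ₁ cos φ₂ sin²(Δλ/2) = 0.001765
c = 2·arcsin(√a) = 0.084038 rad = 4.8150°
d = R·c = 6370 × 0.084038 = 535.3 km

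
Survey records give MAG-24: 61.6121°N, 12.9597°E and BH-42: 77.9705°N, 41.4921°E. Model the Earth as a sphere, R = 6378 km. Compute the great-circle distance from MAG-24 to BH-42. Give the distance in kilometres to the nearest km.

2076 km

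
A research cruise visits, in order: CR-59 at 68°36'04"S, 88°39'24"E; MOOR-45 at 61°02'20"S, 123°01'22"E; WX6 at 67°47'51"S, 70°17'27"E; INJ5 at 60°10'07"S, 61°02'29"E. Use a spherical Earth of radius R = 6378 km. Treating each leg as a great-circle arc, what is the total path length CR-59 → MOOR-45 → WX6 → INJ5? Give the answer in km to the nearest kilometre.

CR-59: φ = -68.60111°, λ = +88.65667°
MOOR-45: φ = -61.03889°, λ = +123.02278°
WX6: φ = -67.79750°, λ = +70.29083°
INJ5: φ = -60.16861°, λ = +61.04139°
CR-59→MOOR-45: c = 0.282131 rad, d = 1799.43 km
MOOR-45→WX6: c = 0.400478 rad, d = 2554.25 km
WX6→INJ5: c = 0.150444 rad, d = 959.53 km
Total = 1799.43 + 2554.25 + 959.53 = 5313.21 km

5313 km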